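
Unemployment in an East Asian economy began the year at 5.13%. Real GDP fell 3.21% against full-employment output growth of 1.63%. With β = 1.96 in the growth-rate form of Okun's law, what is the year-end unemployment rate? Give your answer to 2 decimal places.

Growth-rate Okun's law: g_Y = g_Y* - β × Δu, so Δu = (g_Y* - g_Y)/β.
Δu = (1.63 + 3.21)/1.96 = 4.84/1.96 = 2.47 percentage points.
Year-end unemployment = 5.13 + 2.47 = 7.60%.

7.60%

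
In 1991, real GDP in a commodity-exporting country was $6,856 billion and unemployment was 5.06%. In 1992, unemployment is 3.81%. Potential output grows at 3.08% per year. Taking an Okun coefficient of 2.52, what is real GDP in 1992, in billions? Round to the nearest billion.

Δu = 3.81 - 5.06 = -1.25 points.
Okun's law (growth form): g_Y = g_Y* - β × Δu = 3.08 - 2.52 × (-1.25) = 3.08 + 3.15 = 6.23%.
Real GDP in the next year = 6856 × (1 + 6.23/100) = 6856 × 1.0623 ≈ 7283 billion.

$7,283 billion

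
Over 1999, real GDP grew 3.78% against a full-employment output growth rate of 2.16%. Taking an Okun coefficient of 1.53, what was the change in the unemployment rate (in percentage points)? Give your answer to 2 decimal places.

Growth-rate Okun's law: g_Y = g_Y* - β × Δu, so Δu = (g_Y* - g_Y)/β.
Δu = (2.16 - 3.78)/1.53 = -1.62/1.53 = -1.06 percentage points.

-1.06 percentage points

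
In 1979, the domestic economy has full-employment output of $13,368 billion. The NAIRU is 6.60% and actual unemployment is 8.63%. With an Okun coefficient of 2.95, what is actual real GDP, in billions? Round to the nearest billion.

$12,567 billion

Unemployment gap = 8.63 - 6.6 = 2.03 points, so the output gap is -2.95 × 2.03 = -5.9885%.
Actual GDP = 13368 × (1 - 5.9885/100) = 13368 × 0.940115 ≈ 12567 billion.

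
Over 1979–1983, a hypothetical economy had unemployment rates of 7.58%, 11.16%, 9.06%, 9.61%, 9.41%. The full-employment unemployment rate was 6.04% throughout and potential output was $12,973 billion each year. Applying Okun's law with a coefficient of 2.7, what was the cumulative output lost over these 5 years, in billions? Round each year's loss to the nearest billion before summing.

Year 1979: gap = -2.7 × (7.58 - 6.04) = -4.158%, loss ≈ 12973 × 4.158/100 ≈ 539.
Year 1980: gap = -2.7 × (11.16 - 6.04) = -13.824%, loss ≈ 12973 × 13.824/100 ≈ 1793.
Year 1981: gap = -2.7 × (9.06 - 6.04) = -8.154%, loss ≈ 12973 × 8.154/100 ≈ 1058.
Year 1982: gap = -2.7 × (9.61 - 6.04) = -9.639%, loss ≈ 12973 × 9.639/100 ≈ 1250.
Year 1983: gap = -2.7 × (9.41 - 6.04) = -9.099%, loss ≈ 12973 × 9.099/100 ≈ 1180.
Total lost output = 539 + 1793 + 1058 + 1250 + 1180 = 5820 billion.

$5,820 billion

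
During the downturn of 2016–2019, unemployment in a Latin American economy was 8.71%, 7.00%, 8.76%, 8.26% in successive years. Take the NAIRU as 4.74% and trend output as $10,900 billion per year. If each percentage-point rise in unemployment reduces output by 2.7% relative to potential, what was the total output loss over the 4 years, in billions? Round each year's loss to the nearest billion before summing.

$4,052 billion

Year 2016: gap = -2.7 × (8.71 - 4.74) = -10.719%, loss ≈ 10900 × 10.719/100 ≈ 1168.
Year 2017: gap = -2.7 × (7 - 4.74) = -6.102%, loss ≈ 10900 × 6.102/100 ≈ 665.
Year 2018: gap = -2.7 × (8.76 - 4.74) = -10.854%, loss ≈ 10900 × 10.854/100 ≈ 1183.
Year 2019: gap = -2.7 × (8.26 - 4.74) = -9.504%, loss ≈ 10900 × 9.504/100 ≈ 1036.
Total lost output = 1168 + 665 + 1183 + 1036 = 4052 billion.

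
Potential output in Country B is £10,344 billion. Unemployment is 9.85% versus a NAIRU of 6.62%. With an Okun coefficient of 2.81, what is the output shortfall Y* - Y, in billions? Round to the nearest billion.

Output gap = -2.81 × (9.85 - 6.62) = -2.81 × 3.23 = -9.0763%.
Actual GDP ≈ 10344 × 0.909237 ≈ 9405 billion, so the shortfall is 10344 - 9405 = 939 billion.

£939 billion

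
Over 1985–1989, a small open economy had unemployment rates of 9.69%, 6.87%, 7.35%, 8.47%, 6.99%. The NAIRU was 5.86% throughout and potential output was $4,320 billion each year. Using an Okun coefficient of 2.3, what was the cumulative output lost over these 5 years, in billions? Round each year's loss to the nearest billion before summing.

Year 1985: gap = -2.3 × (9.69 - 5.86) = -8.809%, loss ≈ 4320 × 8.809/100 ≈ 381.
Year 1986: gap = -2.3 × (6.87 - 5.86) = -2.323%, loss ≈ 4320 × 2.323/100 ≈ 100.
Year 1987: gap = -2.3 × (7.35 - 5.86) = -3.427%, loss ≈ 4320 × 3.427/100 ≈ 148.
Year 1988: gap = -2.3 × (8.47 - 5.86) = -6.003%, loss ≈ 4320 × 6.003/100 ≈ 259.
Year 1989: gap = -2.3 × (6.99 - 5.86) = -2.599%, loss ≈ 4320 × 2.599/100 ≈ 112.
Total lost output = 381 + 100 + 148 + 259 + 112 = 1000 billion.

$1,000 billion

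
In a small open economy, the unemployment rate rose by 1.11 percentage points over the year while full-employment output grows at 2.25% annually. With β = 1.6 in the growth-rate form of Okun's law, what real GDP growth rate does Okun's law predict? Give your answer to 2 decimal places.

0.47%

Growth-rate Okun's law: g_Y = g_Y* - β × Δu.
g_Y = 2.25 - 1.6 × (1.11) = 2.25 - 1.776 = 0.474%, i.e. 0.47% to 2 d.p.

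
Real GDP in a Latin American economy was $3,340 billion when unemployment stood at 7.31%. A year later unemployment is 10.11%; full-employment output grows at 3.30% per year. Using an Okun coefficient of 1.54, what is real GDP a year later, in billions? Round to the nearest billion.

Δu = 10.11 - 7.31 = 2.8 points.
Okun's law (growth form): g_Y = g_Y* - β × Δu = 3.30 - 1.54 × (2.80) = 3.3 - 4.312 = -1.012%.
Real GDP in the next year = 3340 × (1 - 1.012/100) = 3340 × 0.98988 ≈ 3306 billion.

$3,306 billion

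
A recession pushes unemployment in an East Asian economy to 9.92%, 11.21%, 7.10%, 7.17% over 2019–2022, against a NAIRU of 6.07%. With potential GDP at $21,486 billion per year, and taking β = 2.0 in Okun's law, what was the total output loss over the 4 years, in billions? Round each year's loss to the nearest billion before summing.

Year 2019: gap = -2.0 × (9.92 - 6.07) = -7.7%, loss ≈ 21486 × 7.7/100 ≈ 1654.
Year 2020: gap = -2.0 × (11.21 - 6.07) = -10.28%, loss ≈ 21486 × 10.28/100 ≈ 2209.
Year 2021: gap = -2.0 × (7.1 - 6.07) = -2.06%, loss ≈ 21486 × 2.06/100 ≈ 443.
Year 2022: gap = -2.0 × (7.17 - 6.07) = -2.2%, loss ≈ 21486 × 2.2/100 ≈ 473.
Total lost output = 1654 + 2209 + 443 + 473 = 4779 billion.

$4,779 billion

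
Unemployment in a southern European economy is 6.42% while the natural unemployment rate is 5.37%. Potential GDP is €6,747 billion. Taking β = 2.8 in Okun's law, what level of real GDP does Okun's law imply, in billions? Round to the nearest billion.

€6,549 billion

Unemployment gap = 6.42 - 5.37 = 1.05 points, so the output gap is -2.8 × 1.05 = -2.94%.
Actual GDP = 6747 × (1 - 2.94/100) = 6747 × 0.9706 ≈ 6549 billion.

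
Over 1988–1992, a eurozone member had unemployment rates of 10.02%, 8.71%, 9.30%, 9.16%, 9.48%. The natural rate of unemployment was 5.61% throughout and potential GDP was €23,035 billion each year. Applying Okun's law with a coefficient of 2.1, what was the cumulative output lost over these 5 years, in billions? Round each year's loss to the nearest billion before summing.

Year 1988: gap = -2.1 × (10.02 - 5.61) = -9.261%, loss ≈ 23035 × 9.261/100 ≈ 2133.
Year 1989: gap = -2.1 × (8.71 - 5.61) = -6.51%, loss ≈ 23035 × 6.51/100 ≈ 1500.
Year 1990: gap = -2.1 × (9.3 - 5.61) = -7.749%, loss ≈ 23035 × 7.749/100 ≈ 1785.
Year 1991: gap = -2.1 × (9.16 - 5.61) = -7.455%, loss ≈ 23035 × 7.455/100 ≈ 1717.
Year 1992: gap = -2.1 × (9.48 - 5.61) = -8.127%, loss ≈ 23035 × 8.127/100 ≈ 1872.
Total lost output = 2133 + 1500 + 1785 + 1717 + 1872 = 9007 billion.

€9,007 billion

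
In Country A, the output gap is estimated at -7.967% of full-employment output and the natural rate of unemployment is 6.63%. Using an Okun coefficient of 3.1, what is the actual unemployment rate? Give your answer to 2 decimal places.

From Okun's law, u - u* = -(output gap)/β = -(-7.967)/3.1 = 2.57 points.
So u = 6.63 + 2.57 = 9.20%.

9.20%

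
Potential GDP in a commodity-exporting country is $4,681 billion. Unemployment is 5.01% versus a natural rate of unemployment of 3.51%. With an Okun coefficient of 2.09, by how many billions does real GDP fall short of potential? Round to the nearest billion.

Output gap = -2.09 × (5.01 - 3.51) = -2.09 × 1.5 = -3.135%.
Actual GDP ≈ 4681 × 0.96865 ≈ 4534 billion, so the shortfall is 4681 - 4534 = 147 billion.

$147 billion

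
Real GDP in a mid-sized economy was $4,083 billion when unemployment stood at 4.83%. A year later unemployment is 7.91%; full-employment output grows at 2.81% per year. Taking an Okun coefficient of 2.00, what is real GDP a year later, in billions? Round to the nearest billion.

Δu = 7.91 - 4.83 = 3.08 points.
Okun's law (growth form): g_Y = g_Y* - β × Δu = 2.81 - 2.00 × (3.08) = 2.81 - 6.16 = -3.35%.
Real GDP in the next year = 4083 × (1 - 3.35/100) = 4083 × 0.9665 ≈ 3946 billion.

$3,946 billion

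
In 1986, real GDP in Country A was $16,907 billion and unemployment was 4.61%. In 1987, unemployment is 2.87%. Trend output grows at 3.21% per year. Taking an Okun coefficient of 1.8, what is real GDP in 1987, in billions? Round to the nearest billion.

$17,979 billion

Δu = 2.87 - 4.61 = -1.74 points.
Okun's law (growth form): g_Y = g_Y* - β × Δu = 3.21 - 1.8 × (-1.74) = 3.21 + 3.132 = 6.342%.
Real GDP in the next year = 16907 × (1 + 6.342/100) = 16907 × 1.06342 ≈ 17979 billion.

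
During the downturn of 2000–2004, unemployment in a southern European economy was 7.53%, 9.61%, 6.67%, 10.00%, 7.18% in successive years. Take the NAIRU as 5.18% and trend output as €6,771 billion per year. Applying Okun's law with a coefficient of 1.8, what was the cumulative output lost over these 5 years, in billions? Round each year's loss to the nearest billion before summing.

Year 2000: gap = -1.8 × (7.53 - 5.18) = -4.23%, loss ≈ 6771 × 4.23/100 ≈ 286.
Year 2001: gap = -1.8 × (9.61 - 5.18) = -7.974%, loss ≈ 6771 × 7.974/100 ≈ 540.
Year 2002: gap = -1.8 × (6.67 - 5.18) = -2.682%, loss ≈ 6771 × 2.682/100 ≈ 182.
Year 2003: gap = -1.8 × (10 - 5.18) = -8.676%, loss ≈ 6771 × 8.676/100 ≈ 587.
Year 2004: gap = -1.8 × (7.18 - 5.18) = -3.6%, loss ≈ 6771 × 3.6/100 ≈ 244.
Total lost output = 286 + 540 + 182 + 587 + 244 = 1839 billion.

€1,839 billion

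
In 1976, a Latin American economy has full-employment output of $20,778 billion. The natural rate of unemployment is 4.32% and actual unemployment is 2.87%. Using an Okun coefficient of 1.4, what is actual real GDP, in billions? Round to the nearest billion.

$21,200 billion

Unemployment gap = 2.87 - 4.32 = -1.45 points, so the output gap is -1.4 × (-1.45) = 2.03%.
Actual GDP = 20778 × (1 + 2.03/100) = 20778 × 1.0203 ≈ 21200 billion.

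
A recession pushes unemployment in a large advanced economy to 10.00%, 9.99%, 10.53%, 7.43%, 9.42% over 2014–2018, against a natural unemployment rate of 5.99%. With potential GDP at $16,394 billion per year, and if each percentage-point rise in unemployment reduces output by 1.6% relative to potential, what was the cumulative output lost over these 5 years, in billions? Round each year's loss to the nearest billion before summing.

Year 2014: gap = -1.6 × (10 - 5.99) = -6.416%, loss ≈ 16394 × 6.416/100 ≈ 1052.
Year 2015: gap = -1.6 × (9.99 - 5.99) = -6.4%, loss ≈ 16394 × 6.4/100 ≈ 1049.
Year 2016: gap = -1.6 × (10.53 - 5.99) = -7.264%, loss ≈ 16394 × 7.264/100 ≈ 1191.
Year 2017: gap = -1.6 × (7.43 - 5.99) = -2.304%, loss ≈ 16394 × 2.304/100 ≈ 378.
Year 2018: gap = -1.6 × (9.42 - 5.99) = -5.488%, loss ≈ 16394 × 5.488/100 ≈ 900.
Total lost output = 1052 + 1049 + 1191 + 378 + 900 = 4570 billion.

$4,570 billion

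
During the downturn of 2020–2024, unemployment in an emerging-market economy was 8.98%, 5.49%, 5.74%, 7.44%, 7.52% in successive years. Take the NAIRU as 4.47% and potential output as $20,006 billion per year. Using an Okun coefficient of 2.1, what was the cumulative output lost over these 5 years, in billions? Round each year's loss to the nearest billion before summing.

$5,387 billion

Year 2020: gap = -2.1 × (8.98 - 4.47) = -9.471%, loss ≈ 20006 × 9.471/100 ≈ 1895.
Year 2021: gap = -2.1 × (5.49 - 4.47) = -2.142%, loss ≈ 20006 × 2.142/100 ≈ 429.
Year 2022: gap = -2.1 × (5.74 - 4.47) = -2.667%, loss ≈ 20006 × 2.667/100 ≈ 534.
Year 2023: gap = -2.1 × (7.44 - 4.47) = -6.237%, loss ≈ 20006 × 6.237/100 ≈ 1248.
Year 2024: gap = -2.1 × (7.52 - 4.47) = -6.405%, loss ≈ 20006 × 6.405/100 ≈ 1281.
Total lost output = 1895 + 429 + 534 + 1248 + 1281 = 5387 billion.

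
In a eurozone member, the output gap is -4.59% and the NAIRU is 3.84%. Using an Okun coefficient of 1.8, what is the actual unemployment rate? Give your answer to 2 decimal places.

6.39%

From Okun's law, u - u* = -(output gap)/β = -(-4.59)/1.8 = 2.55 points.
So u = 3.84 + 2.55 = 6.39%.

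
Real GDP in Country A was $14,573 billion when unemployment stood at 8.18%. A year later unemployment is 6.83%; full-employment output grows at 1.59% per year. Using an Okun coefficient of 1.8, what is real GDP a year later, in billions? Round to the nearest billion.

$15,159 billion

Δu = 6.83 - 8.18 = -1.35 points.
Okun's law (growth form): g_Y = g_Y* - β × Δu = 1.59 - 1.8 × (-1.35) = 1.59 + 2.43 = 4.02%.
Real GDP in the next year = 14573 × (1 + 4.02/100) = 14573 × 1.0402 ≈ 15159 billion.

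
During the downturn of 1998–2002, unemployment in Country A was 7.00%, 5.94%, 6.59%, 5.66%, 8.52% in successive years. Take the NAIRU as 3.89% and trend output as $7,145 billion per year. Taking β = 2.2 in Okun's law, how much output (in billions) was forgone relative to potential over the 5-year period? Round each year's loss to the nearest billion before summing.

Year 1998: gap = -2.2 × (7 - 3.89) = -6.842%, loss ≈ 7145 × 6.842/100 ≈ 489.
Year 1999: gap = -2.2 × (5.94 - 3.89) = -4.51%, loss ≈ 7145 × 4.51/100 ≈ 322.
Year 2000: gap = -2.2 × (6.59 - 3.89) = -5.94%, loss ≈ 7145 × 5.94/100 ≈ 424.
Year 2001: gap = -2.2 × (5.66 - 3.89) = -3.894%, loss ≈ 7145 × 3.894/100 ≈ 278.
Year 2002: gap = -2.2 × (8.52 - 3.89) = -10.186%, loss ≈ 7145 × 10.186/100 ≈ 728.
Total lost output = 489 + 322 + 424 + 278 + 728 = 2241 billion.

$2,241 billion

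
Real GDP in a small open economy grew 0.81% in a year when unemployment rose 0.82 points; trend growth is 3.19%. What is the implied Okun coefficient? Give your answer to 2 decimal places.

Growth form: g_Y = g_Y* - β × Δu, so β = (g_Y* - g_Y)/Δu.
β = (3.19 - 0.81)/0.82 = 2.38/0.82 = 2.90.

β ≈ 2.90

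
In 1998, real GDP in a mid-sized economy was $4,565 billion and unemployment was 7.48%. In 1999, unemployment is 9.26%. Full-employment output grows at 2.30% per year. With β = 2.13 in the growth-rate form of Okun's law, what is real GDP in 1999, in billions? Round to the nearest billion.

$4,497 billion

Δu = 9.26 - 7.48 = 1.78 points.
Okun's law (growth form): g_Y = g_Y* - β × Δu = 2.30 - 2.13 × (1.78) = 2.3 - 3.7914 = -1.4914%.
Real GDP in the next year = 4565 × (1 - 1.4914/100) = 4565 × 0.985086 ≈ 4497 billion.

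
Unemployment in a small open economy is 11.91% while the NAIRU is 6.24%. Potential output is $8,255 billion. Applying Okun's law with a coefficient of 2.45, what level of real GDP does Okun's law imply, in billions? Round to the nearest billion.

Unemployment gap = 11.91 - 6.24 = 5.67 points, so the output gap is -2.45 × 5.67 = -13.8915%.
Actual GDP = 8255 × (1 - 13.8915/100) = 8255 × 0.861085 ≈ 7108 billion.

$7,108 billion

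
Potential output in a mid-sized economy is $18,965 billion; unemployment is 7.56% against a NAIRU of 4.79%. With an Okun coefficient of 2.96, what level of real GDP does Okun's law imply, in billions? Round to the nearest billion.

Unemployment gap = 7.56 - 4.79 = 2.77 points, so the output gap is -2.96 × 2.77 = -8.1992%.
Actual GDP = 18965 × (1 - 8.1992/100) = 18965 × 0.918008 ≈ 17410 billion.

$17,410 billion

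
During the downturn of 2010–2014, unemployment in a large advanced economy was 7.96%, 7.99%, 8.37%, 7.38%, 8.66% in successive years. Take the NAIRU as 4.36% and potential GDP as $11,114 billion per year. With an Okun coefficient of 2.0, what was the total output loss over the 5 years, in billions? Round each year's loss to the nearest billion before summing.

Year 2010: gap = -2.0 × (7.96 - 4.36) = -7.2%, loss ≈ 11114 × 7.2/100 ≈ 800.
Year 2011: gap = -2.0 × (7.99 - 4.36) = -7.26%, loss ≈ 11114 × 7.26/100 ≈ 807.
Year 2012: gap = -2.0 × (8.37 - 4.36) = -8.02%, loss ≈ 11114 × 8.02/100 ≈ 891.
Year 2013: gap = -2.0 × (7.38 - 4.36) = -6.04%, loss ≈ 11114 × 6.04/100 ≈ 671.
Year 2014: gap = -2.0 × (8.66 - 4.36) = -8.6%, loss ≈ 11114 × 8.6/100 ≈ 956.
Total lost output = 800 + 807 + 891 + 671 + 956 = 4125 billion.

$4,125 billion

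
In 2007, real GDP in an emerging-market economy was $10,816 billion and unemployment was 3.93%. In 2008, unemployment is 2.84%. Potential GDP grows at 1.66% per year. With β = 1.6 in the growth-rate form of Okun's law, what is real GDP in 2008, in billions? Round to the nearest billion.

Δu = 2.84 - 3.93 = -1.09 points.
Okun's law (growth form): g_Y = g_Y* - β × Δu = 1.66 - 1.6 × (-1.09) = 1.66 + 1.744 = 3.404%.
Real GDP in the next year = 10816 × (1 + 3.404/100) = 10816 × 1.03404 ≈ 11184 billion.

$11,184 billion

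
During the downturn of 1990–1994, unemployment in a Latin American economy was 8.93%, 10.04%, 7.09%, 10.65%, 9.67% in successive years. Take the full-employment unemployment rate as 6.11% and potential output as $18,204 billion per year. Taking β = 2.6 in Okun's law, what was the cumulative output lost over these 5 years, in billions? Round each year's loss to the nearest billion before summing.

$7,493 billion

Year 1990: gap = -2.6 × (8.93 - 6.11) = -7.332%, loss ≈ 18204 × 7.332/100 ≈ 1335.
Year 1991: gap = -2.6 × (10.04 - 6.11) = -10.218%, loss ≈ 18204 × 10.218/100 ≈ 1860.
Year 1992: gap = -2.6 × (7.09 - 6.11) = -2.548%, loss ≈ 18204 × 2.548/100 ≈ 464.
Year 1993: gap = -2.6 × (10.65 - 6.11) = -11.804%, loss ≈ 18204 × 11.804/100 ≈ 2149.
Year 1994: gap = -2.6 × (9.67 - 6.11) = -9.256%, loss ≈ 18204 × 9.256/100 ≈ 1685.
Total lost output = 1335 + 1860 + 464 + 2149 + 1685 = 7493 billion.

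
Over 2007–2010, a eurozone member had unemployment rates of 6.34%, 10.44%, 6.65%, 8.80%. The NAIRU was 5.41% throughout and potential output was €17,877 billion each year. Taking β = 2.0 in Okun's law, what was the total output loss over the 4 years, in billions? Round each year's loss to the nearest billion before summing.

€3,786 billion

Year 2007: gap = -2.0 × (6.34 - 5.41) = -1.86%, loss ≈ 17877 × 1.86/100 ≈ 333.
Year 2008: gap = -2.0 × (10.44 - 5.41) = -10.06%, loss ≈ 17877 × 10.06/100 ≈ 1798.
Year 2009: gap = -2.0 × (6.65 - 5.41) = -2.48%, loss ≈ 17877 × 2.48/100 ≈ 443.
Year 2010: gap = -2.0 × (8.8 - 5.41) = -6.78%, loss ≈ 17877 × 6.78/100 ≈ 1212.
Total lost output = 333 + 1798 + 443 + 1212 = 3786 billion.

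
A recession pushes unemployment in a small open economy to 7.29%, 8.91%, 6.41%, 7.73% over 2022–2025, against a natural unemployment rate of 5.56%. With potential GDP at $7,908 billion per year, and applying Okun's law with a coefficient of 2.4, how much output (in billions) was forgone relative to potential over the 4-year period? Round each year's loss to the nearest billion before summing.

Year 2022: gap = -2.4 × (7.29 - 5.56) = -4.152%, loss ≈ 7908 × 4.152/100 ≈ 328.
Year 2023: gap = -2.4 × (8.91 - 5.56) = -8.04%, loss ≈ 7908 × 8.04/100 ≈ 636.
Year 2024: gap = -2.4 × (6.41 - 5.56) = -2.04%, loss ≈ 7908 × 2.04/100 ≈ 161.
Year 2025: gap = -2.4 × (7.73 - 5.56) = -5.208%, loss ≈ 7908 × 5.208/100 ≈ 412.
Total lost output = 328 + 636 + 161 + 412 = 1537 billion.

$1,537 billion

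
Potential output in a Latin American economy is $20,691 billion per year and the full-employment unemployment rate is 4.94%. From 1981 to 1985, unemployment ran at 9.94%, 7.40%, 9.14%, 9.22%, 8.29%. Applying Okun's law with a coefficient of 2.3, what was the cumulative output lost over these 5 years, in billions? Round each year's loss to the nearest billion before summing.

$9,180 billion

Year 1981: gap = -2.3 × (9.94 - 4.94) = -11.5%, loss ≈ 20691 × 11.5/100 ≈ 2379.
Year 1982: gap = -2.3 × (7.4 - 4.94) = -5.658%, loss ≈ 20691 × 5.658/100 ≈ 1171.
Year 1983: gap = -2.3 × (9.14 - 4.94) = -9.66%, loss ≈ 20691 × 9.66/100 ≈ 1999.
Year 1984: gap = -2.3 × (9.22 - 4.94) = -9.844%, loss ≈ 20691 × 9.844/100 ≈ 2037.
Year 1985: gap = -2.3 × (8.29 - 4.94) = -7.705%, loss ≈ 20691 × 7.705/100 ≈ 1594.
Total lost output = 2379 + 1171 + 1999 + 2037 + 1594 = 9180 billion.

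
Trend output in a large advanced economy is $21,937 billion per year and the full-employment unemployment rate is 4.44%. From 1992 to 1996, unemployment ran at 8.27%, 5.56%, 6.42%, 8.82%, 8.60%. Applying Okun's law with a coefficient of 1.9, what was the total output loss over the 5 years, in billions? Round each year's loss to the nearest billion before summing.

Year 1992: gap = -1.9 × (8.27 - 4.44) = -7.277%, loss ≈ 21937 × 7.277/100 ≈ 1596.
Year 1993: gap = -1.9 × (5.56 - 4.44) = -2.128%, loss ≈ 21937 × 2.128/100 ≈ 467.
Year 1994: gap = -1.9 × (6.42 - 4.44) = -3.762%, loss ≈ 21937 × 3.762/100 ≈ 825.
Year 1995: gap = -1.9 × (8.82 - 4.44) = -8.322%, loss ≈ 21937 × 8.322/100 ≈ 1826.
Year 1996: gap = -1.9 × (8.6 - 4.44) = -7.904%, loss ≈ 21937 × 7.904/100 ≈ 1734.
Total lost output = 1596 + 467 + 825 + 1826 + 1734 = 6448 billion.

$6,448 billion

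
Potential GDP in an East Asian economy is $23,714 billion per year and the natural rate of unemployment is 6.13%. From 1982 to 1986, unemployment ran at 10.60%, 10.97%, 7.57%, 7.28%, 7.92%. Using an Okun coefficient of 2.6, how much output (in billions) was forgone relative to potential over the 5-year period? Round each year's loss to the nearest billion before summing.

Year 1982: gap = -2.6 × (10.6 - 6.13) = -11.622%, loss ≈ 23714 × 11.622/100 ≈ 2756.
Year 1983: gap = -2.6 × (10.97 - 6.13) = -12.584%, loss ≈ 23714 × 12.584/100 ≈ 2984.
Year 1984: gap = -2.6 × (7.57 - 6.13) = -3.744%, loss ≈ 23714 × 3.744/100 ≈ 888.
Year 1985: gap = -2.6 × (7.28 - 6.13) = -2.99%, loss ≈ 23714 × 2.99/100 ≈ 709.
Year 1986: gap = -2.6 × (7.92 - 6.13) = -4.654%, loss ≈ 23714 × 4.654/100 ≈ 1104.
Total lost output = 2756 + 2984 + 888 + 709 + 1104 = 8441 billion.

$8,441 billion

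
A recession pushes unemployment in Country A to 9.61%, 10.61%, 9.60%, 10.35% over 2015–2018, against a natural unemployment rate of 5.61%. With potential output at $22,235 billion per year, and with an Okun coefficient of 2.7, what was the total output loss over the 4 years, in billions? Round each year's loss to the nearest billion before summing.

$10,644 billion

Year 2015: gap = -2.7 × (9.61 - 5.61) = -10.8%, loss ≈ 22235 × 10.8/100 ≈ 2401.
Year 2016: gap = -2.7 × (10.61 - 5.61) = -13.5%, loss ≈ 22235 × 13.5/100 ≈ 3002.
Year 2017: gap = -2.7 × (9.6 - 5.61) = -10.773%, loss ≈ 22235 × 10.773/100 ≈ 2395.
Year 2018: gap = -2.7 × (10.35 - 5.61) = -12.798%, loss ≈ 22235 × 12.798/100 ≈ 2846.
Total lost output = 2401 + 3002 + 2395 + 2846 = 10644 billion.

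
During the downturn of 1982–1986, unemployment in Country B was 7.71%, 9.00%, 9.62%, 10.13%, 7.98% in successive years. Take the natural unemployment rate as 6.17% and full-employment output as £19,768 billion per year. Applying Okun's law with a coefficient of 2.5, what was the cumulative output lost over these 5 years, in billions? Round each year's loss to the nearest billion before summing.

£6,717 billion

Year 1982: gap = -2.5 × (7.71 - 6.17) = -3.85%, loss ≈ 19768 × 3.85/100 ≈ 761.
Year 1983: gap = -2.5 × (9 - 6.17) = -7.075%, loss ≈ 19768 × 7.075/100 ≈ 1399.
Year 1984: gap = -2.5 × (9.62 - 6.17) = -8.625%, loss ≈ 19768 × 8.625/100 ≈ 1705.
Year 1985: gap = -2.5 × (10.13 - 6.17) = -9.9%, loss ≈ 19768 × 9.9/100 ≈ 1957.
Year 1986: gap = -2.5 × (7.98 - 6.17) = -4.525%, loss ≈ 19768 × 4.525/100 ≈ 895.
Total lost output = 761 + 1399 + 1705 + 1957 + 895 = 6717 billion.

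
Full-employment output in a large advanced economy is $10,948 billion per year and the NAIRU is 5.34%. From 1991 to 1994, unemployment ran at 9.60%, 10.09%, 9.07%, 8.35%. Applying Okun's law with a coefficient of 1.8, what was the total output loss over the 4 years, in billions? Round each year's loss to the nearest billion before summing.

$3,103 billion

Year 1991: gap = -1.8 × (9.6 - 5.34) = -7.668%, loss ≈ 10948 × 7.668/100 ≈ 839.
Year 1992: gap = -1.8 × (10.09 - 5.34) = -8.55%, loss ≈ 10948 × 8.55/100 ≈ 936.
Year 1993: gap = -1.8 × (9.07 - 5.34) = -6.714%, loss ≈ 10948 × 6.714/100 ≈ 735.
Year 1994: gap = -1.8 × (8.35 - 5.34) = -5.418%, loss ≈ 10948 × 5.418/100 ≈ 593.
Total lost output = 839 + 936 + 735 + 593 = 3103 billion.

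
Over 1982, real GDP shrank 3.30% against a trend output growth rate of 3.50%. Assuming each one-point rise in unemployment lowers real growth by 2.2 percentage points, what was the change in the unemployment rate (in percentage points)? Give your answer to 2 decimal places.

Growth-rate Okun's law: g_Y = g_Y* - β × Δu, so Δu = (g_Y* - g_Y)/β.
Δu = (3.5 + 3.3)/2.2 = 6.8/2.2 = 3.09 percentage points.

3.09 percentage points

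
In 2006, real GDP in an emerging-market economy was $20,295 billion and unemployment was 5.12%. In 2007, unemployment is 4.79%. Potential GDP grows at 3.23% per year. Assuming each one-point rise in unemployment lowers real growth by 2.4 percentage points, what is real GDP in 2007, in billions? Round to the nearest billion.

$21,111 billion

Δu = 4.79 - 5.12 = -0.33 points.
Okun's law (growth form): g_Y = g_Y* - β × Δu = 3.23 - 2.4 × (-0.33) = 3.23 + 0.792 = 4.022%.
Real GDP in the next year = 20295 × (1 + 4.022/100) = 20295 × 1.04022 ≈ 21111 billion.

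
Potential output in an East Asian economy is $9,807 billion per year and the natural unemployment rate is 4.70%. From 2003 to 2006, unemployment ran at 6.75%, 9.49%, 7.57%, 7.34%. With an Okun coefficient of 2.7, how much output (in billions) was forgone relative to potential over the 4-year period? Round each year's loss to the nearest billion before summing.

$3,270 billion

Year 2003: gap = -2.7 × (6.75 - 4.7) = -5.535%, loss ≈ 9807 × 5.535/100 ≈ 543.
Year 2004: gap = -2.7 × (9.49 - 4.7) = -12.933%, loss ≈ 9807 × 12.933/100 ≈ 1268.
Year 2005: gap = -2.7 × (7.57 - 4.7) = -7.749%, loss ≈ 9807 × 7.749/100 ≈ 760.
Year 2006: gap = -2.7 × (7.34 - 4.7) = -7.128%, loss ≈ 9807 × 7.128/100 ≈ 699.
Total lost output = 543 + 1268 + 760 + 699 = 3270 billion.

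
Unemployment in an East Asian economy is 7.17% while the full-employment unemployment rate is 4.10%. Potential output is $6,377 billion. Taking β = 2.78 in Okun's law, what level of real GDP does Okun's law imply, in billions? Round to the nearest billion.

$5,833 billion

Unemployment gap = 7.17 - 4.1 = 3.07 points, so the output gap is -2.78 × 3.07 = -8.5346%.
Actual GDP = 6377 × (1 - 8.5346/100) = 6377 × 0.914654 ≈ 5833 billion.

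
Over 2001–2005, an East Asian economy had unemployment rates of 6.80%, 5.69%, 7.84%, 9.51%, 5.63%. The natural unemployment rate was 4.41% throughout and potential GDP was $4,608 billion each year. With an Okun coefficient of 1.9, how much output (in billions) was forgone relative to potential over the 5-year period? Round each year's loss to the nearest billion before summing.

Year 2001: gap = -1.9 × (6.8 - 4.41) = -4.541%, loss ≈ 4608 × 4.541/100 ≈ 209.
Year 2002: gap = -1.9 × (5.69 - 4.41) = -2.432%, loss ≈ 4608 × 2.432/100 ≈ 112.
Year 2003: gap = -1.9 × (7.84 - 4.41) = -6.517%, loss ≈ 4608 × 6.517/100 ≈ 300.
Year 2004: gap = -1.9 × (9.51 - 4.41) = -9.69%, loss ≈ 4608 × 9.69/100 ≈ 447.
Year 2005: gap = -1.9 × (5.63 - 4.41) = -2.318%, loss ≈ 4608 × 2.318/100 ≈ 107.
Total lost output = 209 + 112 + 300 + 447 + 107 = 1175 billion.

$1,175 billion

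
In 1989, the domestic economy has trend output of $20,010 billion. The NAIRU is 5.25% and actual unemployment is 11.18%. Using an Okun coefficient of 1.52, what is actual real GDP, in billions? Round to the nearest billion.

$18,206 billion

Unemployment gap = 11.18 - 5.25 = 5.93 points, so the output gap is -1.52 × 5.93 = -9.0136%.
Actual GDP = 20010 × (1 - 9.0136/100) = 20010 × 0.909864 ≈ 18206 billion.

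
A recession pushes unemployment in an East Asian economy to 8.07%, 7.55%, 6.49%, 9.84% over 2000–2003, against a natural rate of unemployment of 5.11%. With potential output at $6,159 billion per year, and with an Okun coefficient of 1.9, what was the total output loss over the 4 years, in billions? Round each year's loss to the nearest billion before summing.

Year 2000: gap = -1.9 × (8.07 - 5.11) = -5.624%, loss ≈ 6159 × 5.624/100 ≈ 346.
Year 2001: gap = -1.9 × (7.55 - 5.11) = -4.636%, loss ≈ 6159 × 4.636/100 ≈ 286.
Year 2002: gap = -1.9 × (6.49 - 5.11) = -2.622%, loss ≈ 6159 × 2.622/100 ≈ 161.
Year 2003: gap = -1.9 × (9.84 - 5.11) = -8.987%, loss ≈ 6159 × 8.987/100 ≈ 554.
Total lost output = 346 + 286 + 161 + 554 = 1347 billion.

$1,347 billion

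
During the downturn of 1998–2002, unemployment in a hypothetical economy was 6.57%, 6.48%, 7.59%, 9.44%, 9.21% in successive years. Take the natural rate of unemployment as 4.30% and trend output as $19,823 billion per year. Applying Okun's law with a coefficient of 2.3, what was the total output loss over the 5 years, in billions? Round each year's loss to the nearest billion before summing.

$8,111 billion

Year 1998: gap = -2.3 × (6.57 - 4.3) = -5.221%, loss ≈ 19823 × 5.221/100 ≈ 1035.
Year 1999: gap = -2.3 × (6.48 - 4.3) = -5.014%, loss ≈ 19823 × 5.014/100 ≈ 994.
Year 2000: gap = -2.3 × (7.59 - 4.3) = -7.567%, loss ≈ 19823 × 7.567/100 ≈ 1500.
Year 2001: gap = -2.3 × (9.44 - 4.3) = -11.822%, loss ≈ 19823 × 11.822/100 ≈ 2343.
Year 2002: gap = -2.3 × (9.21 - 4.3) = -11.293%, loss ≈ 19823 × 11.293/100 ≈ 2239.
Total lost output = 1035 + 994 + 1500 + 2343 + 2239 = 8111 billion.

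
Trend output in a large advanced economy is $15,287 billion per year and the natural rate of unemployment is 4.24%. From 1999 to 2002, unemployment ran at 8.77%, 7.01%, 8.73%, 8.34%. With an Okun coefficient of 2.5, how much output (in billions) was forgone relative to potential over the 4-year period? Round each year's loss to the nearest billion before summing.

$6,073 billion

Year 1999: gap = -2.5 × (8.77 - 4.24) = -11.325%, loss ≈ 15287 × 11.325/100 ≈ 1731.
Year 2000: gap = -2.5 × (7.01 - 4.24) = -6.925%, loss ≈ 15287 × 6.925/100 ≈ 1059.
Year 2001: gap = -2.5 × (8.73 - 4.24) = -11.225%, loss ≈ 15287 × 11.225/100 ≈ 1716.
Year 2002: gap = -2.5 × (8.34 - 4.24) = -10.25%, loss ≈ 15287 × 10.25/100 ≈ 1567.
Total lost output = 1731 + 1059 + 1716 + 1567 = 6073 billion.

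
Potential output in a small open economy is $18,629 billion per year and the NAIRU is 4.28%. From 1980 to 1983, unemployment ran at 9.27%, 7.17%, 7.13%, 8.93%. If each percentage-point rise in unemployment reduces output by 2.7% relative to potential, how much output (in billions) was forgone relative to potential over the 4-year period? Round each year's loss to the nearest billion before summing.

$7,737 billion

Year 1980: gap = -2.7 × (9.27 - 4.28) = -13.473%, loss ≈ 18629 × 13.473/100 ≈ 2510.
Year 1981: gap = -2.7 × (7.17 - 4.28) = -7.803%, loss ≈ 18629 × 7.803/100 ≈ 1454.
Year 1982: gap = -2.7 × (7.13 - 4.28) = -7.695%, loss ≈ 18629 × 7.695/100 ≈ 1434.
Year 1983: gap = -2.7 × (8.93 - 4.28) = -12.555%, loss ≈ 18629 × 12.555/100 ≈ 2339.
Total lost output = 2510 + 1454 + 1434 + 2339 = 7737 billion.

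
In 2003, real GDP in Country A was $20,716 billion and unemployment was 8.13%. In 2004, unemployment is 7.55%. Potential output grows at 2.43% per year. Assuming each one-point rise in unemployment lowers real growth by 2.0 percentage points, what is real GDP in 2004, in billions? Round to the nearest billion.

$21,460 billion

Δu = 7.55 - 8.13 = -0.58 points.
Okun's law (growth form): g_Y = g_Y* - β × Δu = 2.43 - 2.0 × (-0.58) = 2.43 + 1.16 = 3.59%.
Real GDP in the next year = 20716 × (1 + 3.59/100) = 20716 × 1.0359 ≈ 21460 billion.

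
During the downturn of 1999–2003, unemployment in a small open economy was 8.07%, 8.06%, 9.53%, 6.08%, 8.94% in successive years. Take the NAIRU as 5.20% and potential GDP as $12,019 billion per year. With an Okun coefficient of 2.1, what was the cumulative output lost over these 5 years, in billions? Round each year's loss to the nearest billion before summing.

$3,705 billion

Year 1999: gap = -2.1 × (8.07 - 5.2) = -6.027%, loss ≈ 12019 × 6.027/100 ≈ 724.
Year 2000: gap = -2.1 × (8.06 - 5.2) = -6.006%, loss ≈ 12019 × 6.006/100 ≈ 722.
Year 2001: gap = -2.1 × (9.53 - 5.2) = -9.093%, loss ≈ 12019 × 9.093/100 ≈ 1093.
Year 2002: gap = -2.1 × (6.08 - 5.2) = -1.848%, loss ≈ 12019 × 1.848/100 ≈ 222.
Year 2003: gap = -2.1 × (8.94 - 5.2) = -7.854%, loss ≈ 12019 × 7.854/100 ≈ 944.
Total lost output = 724 + 722 + 1093 + 222 + 944 = 3705 billion.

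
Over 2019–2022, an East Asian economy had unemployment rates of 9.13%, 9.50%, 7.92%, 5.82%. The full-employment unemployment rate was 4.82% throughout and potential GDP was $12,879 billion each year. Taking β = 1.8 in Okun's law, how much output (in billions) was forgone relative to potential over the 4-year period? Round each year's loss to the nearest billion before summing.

Year 2019: gap = -1.8 × (9.13 - 4.82) = -7.758%, loss ≈ 12879 × 7.758/100 ≈ 999.
Year 2020: gap = -1.8 × (9.5 - 4.82) = -8.424%, loss ≈ 12879 × 8.424/100 ≈ 1085.
Year 2021: gap = -1.8 × (7.92 - 4.82) = -5.58%, loss ≈ 12879 × 5.58/100 ≈ 719.
Year 2022: gap = -1.8 × (5.82 - 4.82) = -1.8%, loss ≈ 12879 × 1.8/100 ≈ 232.
Total lost output = 999 + 1085 + 719 + 232 = 3035 billion.

$3,035 billion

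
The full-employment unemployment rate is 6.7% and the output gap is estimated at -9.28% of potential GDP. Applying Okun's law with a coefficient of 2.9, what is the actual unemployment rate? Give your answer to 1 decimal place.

From Okun's law, u - u* = -(output gap)/β = -(-9.28)/2.9 = 3.2 points.
So u = 6.7 + 3.2 = 9.9%.

9.9%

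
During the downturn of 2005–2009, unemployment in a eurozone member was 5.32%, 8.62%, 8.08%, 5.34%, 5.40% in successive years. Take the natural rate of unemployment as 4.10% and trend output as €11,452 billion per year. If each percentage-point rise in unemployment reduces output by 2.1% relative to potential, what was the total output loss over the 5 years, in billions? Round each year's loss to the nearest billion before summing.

€2,948 billion

Year 2005: gap = -2.1 × (5.32 - 4.1) = -2.562%, loss ≈ 11452 × 2.562/100 ≈ 293.
Year 2006: gap = -2.1 × (8.62 - 4.1) = -9.492%, loss ≈ 11452 × 9.492/100 ≈ 1087.
Year 2007: gap = -2.1 × (8.08 - 4.1) = -8.358%, loss ≈ 11452 × 8.358/100 ≈ 957.
Year 2008: gap = -2.1 × (5.34 - 4.1) = -2.604%, loss ≈ 11452 × 2.604/100 ≈ 298.
Year 2009: gap = -2.1 × (5.4 - 4.1) = -2.73%, loss ≈ 11452 × 2.73/100 ≈ 313.
Total lost output = 293 + 1087 + 957 + 298 + 313 = 2948 billion.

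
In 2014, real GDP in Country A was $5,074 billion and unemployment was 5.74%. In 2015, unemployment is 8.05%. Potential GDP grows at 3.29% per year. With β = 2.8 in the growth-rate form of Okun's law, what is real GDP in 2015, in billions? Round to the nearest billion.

$4,913 billion

Δu = 8.05 - 5.74 = 2.31 points.
Okun's law (growth form): g_Y = g_Y* - β × Δu = 3.29 - 2.8 × (2.31) = 3.29 - 6.468 = -3.178%.
Real GDP in the next year = 5074 × (1 - 3.178/100) = 5074 × 0.96822 ≈ 4913 billion.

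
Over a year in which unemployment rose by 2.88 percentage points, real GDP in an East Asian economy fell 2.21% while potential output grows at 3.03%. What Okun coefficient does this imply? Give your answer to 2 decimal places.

Growth form: g_Y = g_Y* - β × Δu, so β = (g_Y* - g_Y)/Δu.
β = (3.03 + 2.21)/2.88 = 5.24/2.88 = 1.82.

β ≈ 1.82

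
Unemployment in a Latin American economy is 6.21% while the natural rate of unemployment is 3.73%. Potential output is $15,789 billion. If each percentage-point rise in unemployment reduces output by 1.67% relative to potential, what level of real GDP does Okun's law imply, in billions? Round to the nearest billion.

$15,135 billion

Unemployment gap = 6.21 - 3.73 = 2.48 points, so the output gap is -1.67 × 2.48 = -4.1416%.
Actual GDP = 15789 × (1 - 4.1416/100) = 15789 × 0.958584 ≈ 15135 billion.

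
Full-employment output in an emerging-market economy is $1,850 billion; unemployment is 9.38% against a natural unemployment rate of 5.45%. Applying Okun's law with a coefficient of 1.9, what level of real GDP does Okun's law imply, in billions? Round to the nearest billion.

$1,712 billion

Unemployment gap = 9.38 - 5.45 = 3.93 points, so the output gap is -1.9 × 3.93 = -7.467%.
Actual GDP = 1850 × (1 - 7.467/100) = 1850 × 0.92533 ≈ 1712 billion.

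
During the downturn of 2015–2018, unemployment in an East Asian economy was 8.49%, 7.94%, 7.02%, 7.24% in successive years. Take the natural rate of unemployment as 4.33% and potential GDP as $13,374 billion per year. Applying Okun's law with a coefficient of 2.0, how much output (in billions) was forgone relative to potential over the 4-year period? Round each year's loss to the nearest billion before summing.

Year 2015: gap = -2.0 × (8.49 - 4.33) = -8.32%, loss ≈ 13374 × 8.32/100 ≈ 1113.
Year 2016: gap = -2.0 × (7.94 - 4.33) = -7.22%, loss ≈ 13374 × 7.22/100 ≈ 966.
Year 2017: gap = -2.0 × (7.02 - 4.33) = -5.38%, loss ≈ 13374 × 5.38/100 ≈ 720.
Year 2018: gap = -2.0 × (7.24 - 4.33) = -5.82%, loss ≈ 13374 × 5.82/100 ≈ 778.
Total lost output = 1113 + 966 + 720 + 778 = 3577 billion.

$3,577 billion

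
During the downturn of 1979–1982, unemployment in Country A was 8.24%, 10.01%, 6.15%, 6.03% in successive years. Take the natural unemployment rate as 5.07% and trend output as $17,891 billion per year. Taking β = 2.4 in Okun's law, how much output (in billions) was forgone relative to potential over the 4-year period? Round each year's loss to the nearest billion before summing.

$4,358 billion

Year 1979: gap = -2.4 × (8.24 - 5.07) = -7.608%, loss ≈ 17891 × 7.608/100 ≈ 1361.
Year 1980: gap = -2.4 × (10.01 - 5.07) = -11.856%, loss ≈ 17891 × 11.856/100 ≈ 2121.
Year 1981: gap = -2.4 × (6.15 - 5.07) = -2.592%, loss ≈ 17891 × 2.592/100 ≈ 464.
Year 1982: gap = -2.4 × (6.03 - 5.07) = -2.304%, loss ≈ 17891 × 2.304/100 ≈ 412.
Total lost output = 1361 + 2121 + 464 + 412 = 4358 billion.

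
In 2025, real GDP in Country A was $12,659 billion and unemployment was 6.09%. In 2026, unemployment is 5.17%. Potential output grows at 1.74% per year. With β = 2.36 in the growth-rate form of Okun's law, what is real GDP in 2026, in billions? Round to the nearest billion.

Δu = 5.17 - 6.09 = -0.92 points.
Okun's law (growth form): g_Y = g_Y* - β × Δu = 1.74 - 2.36 × (-0.92) = 1.74 + 2.1712 = 3.9112%.
Real GDP in the next year = 12659 × (1 + 3.9112/100) = 12659 × 1.039112 ≈ 13154 billion.

$13,154 billion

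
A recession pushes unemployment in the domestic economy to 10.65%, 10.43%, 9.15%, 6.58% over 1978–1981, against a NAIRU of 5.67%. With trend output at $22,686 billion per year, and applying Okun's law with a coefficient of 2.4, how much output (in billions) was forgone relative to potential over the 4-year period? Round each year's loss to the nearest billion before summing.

Year 1978: gap = -2.4 × (10.65 - 5.67) = -11.952%, loss ≈ 22686 × 11.952/100 ≈ 2711.
Year 1979: gap = -2.4 × (10.43 - 5.67) = -11.424%, loss ≈ 22686 × 11.424/100 ≈ 2592.
Year 1980: gap = -2.4 × (9.15 - 5.67) = -8.352%, loss ≈ 22686 × 8.352/100 ≈ 1895.
Year 1981: gap = -2.4 × (6.58 - 5.67) = -2.184%, loss ≈ 22686 × 2.184/100 ≈ 495.
Total lost output = 2711 + 2592 + 1895 + 495 = 7693 billion.

$7,693 billion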